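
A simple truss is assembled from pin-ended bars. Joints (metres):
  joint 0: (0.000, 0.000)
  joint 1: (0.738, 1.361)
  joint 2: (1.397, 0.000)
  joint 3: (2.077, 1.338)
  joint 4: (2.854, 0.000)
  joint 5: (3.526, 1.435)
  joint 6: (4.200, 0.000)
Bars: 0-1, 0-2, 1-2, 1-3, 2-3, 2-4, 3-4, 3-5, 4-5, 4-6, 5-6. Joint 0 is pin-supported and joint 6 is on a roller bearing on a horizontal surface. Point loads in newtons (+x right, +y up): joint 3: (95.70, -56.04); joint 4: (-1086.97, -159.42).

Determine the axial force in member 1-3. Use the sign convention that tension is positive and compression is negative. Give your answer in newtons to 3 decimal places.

-50.653

N=7 nodes, M=11 members, R=3 reactions → 2N=14, M+R=14
member 0 (0-1): L=1.5482, (cx,cy)=(0.4767,0.8791)
member 1 (0-2): L=1.3970, (cx,cy)=(1.0000,0.0000)
member 2 (1-2): L=1.5122, (cx,cy)=(0.4358,-0.9000)
member 3 (1-3): L=1.3392, (cx,cy)=(0.9999,-0.0172)
member 4 (2-3): L=1.5009, (cx,cy)=(0.4531,0.8915)
member 5 (2-4): L=1.4570, (cx,cy)=(1.0000,0.0000)
member 6 (3-4): L=1.5472, (cx,cy)=(0.5022,-0.8648)
member 7 (3-5): L=1.4522, (cx,cy)=(0.9978,0.0668)
member 8 (4-5): L=1.5846, (cx,cy)=(0.4241,0.9056)
member 9 (4-6): L=1.3460, (cx,cy)=(1.0000,0.0000)
member 10 (5-6): L=1.5854, (cx,cy)=(0.4251,-0.9051)
solve A·x = −loads:
  F[0-1] = -55.6605 N (compression)
  F[0-2] = -964.7378 N (compression)
  F[1-2] = +55.3306 N (tension)
  F[1-3] = -50.6529 N (compression)
  F[2-3] = -55.8622 N (compression)
  F[2-4] = -915.3153 N (compression)
  F[3-4] = -20.7052 N (compression)
  F[3-5] = -161.6179 N (compression)
  F[4-5] = +195.8056 N (tension)
  F[4-6] = +78.2169 N (tension)
  F[5-6] = -183.9841 N (compression)
  Rx@0 = +991.2700 N
  Ry@0 = +48.9299 N
  Ry@6 = +166.5301 N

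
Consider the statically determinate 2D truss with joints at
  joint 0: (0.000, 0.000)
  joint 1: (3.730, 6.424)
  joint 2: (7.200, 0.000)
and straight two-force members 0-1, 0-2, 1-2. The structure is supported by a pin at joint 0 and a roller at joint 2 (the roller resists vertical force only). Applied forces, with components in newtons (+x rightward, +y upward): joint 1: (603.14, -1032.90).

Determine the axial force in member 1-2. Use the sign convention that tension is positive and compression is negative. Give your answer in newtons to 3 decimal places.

N=3 nodes, M=3 members, R=3 reactions → 2N=6, M+R=6
member 0 (0-1): L=7.4284, (cx,cy)=(0.5021,0.8648)
member 1 (0-2): L=7.2000, (cx,cy)=(1.0000,0.0000)
member 2 (1-2): L=7.3013, (cx,cy)=(0.4753,-0.8798)
solve A·x = −loads:
  F[0-1] = +46.6406 N (tension)
  F[0-2] = +579.7204 N (tension)
  F[1-2] = -1219.7983 N (compression)
  Rx@0 = -603.1400 N
  Ry@0 = -40.3345 N
  Ry@2 = +1073.2345 N

-1219.798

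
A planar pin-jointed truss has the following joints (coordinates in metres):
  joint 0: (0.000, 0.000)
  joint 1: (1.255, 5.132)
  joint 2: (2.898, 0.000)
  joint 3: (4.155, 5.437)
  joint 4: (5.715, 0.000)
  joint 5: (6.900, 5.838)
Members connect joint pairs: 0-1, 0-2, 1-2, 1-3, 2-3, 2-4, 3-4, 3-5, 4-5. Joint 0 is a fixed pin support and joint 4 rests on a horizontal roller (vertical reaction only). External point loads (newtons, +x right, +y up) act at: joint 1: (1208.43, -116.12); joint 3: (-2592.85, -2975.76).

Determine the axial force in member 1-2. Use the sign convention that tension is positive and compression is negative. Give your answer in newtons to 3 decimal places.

N=6 nodes, M=9 members, R=3 reactions → 2N=12, M+R=12
member 0 (0-1): L=5.2832, (cx,cy)=(0.2375,0.9714)
member 1 (0-2): L=2.8980, (cx,cy)=(1.0000,0.0000)
member 2 (1-2): L=5.3886, (cx,cy)=(0.3049,-0.9524)
member 3 (1-3): L=2.9160, (cx,cy)=(0.9945,0.1046)
member 4 (2-3): L=5.5804, (cx,cy)=(0.2253,0.9743)
member 5 (2-4): L=2.8170, (cx,cy)=(1.0000,0.0000)
member 6 (3-4): L=5.6564, (cx,cy)=(0.2758,-0.9612)
member 7 (3-5): L=2.7741, (cx,cy)=(0.9895,0.1445)
member 8 (4-5): L=5.9571, (cx,cy)=(0.1989,0.9800)
solve A·x = −loads:
  F[0-1] = -2351.7854 N (compression)
  F[0-2] = -825.7666 N (compression)
  F[1-2] = +2013.8146 N (tension)
  F[1-3] = -2394.2356 N (compression)
  F[2-3] = -1968.5130 N (compression)
  F[2-4] = +231.6646 N (tension)
  F[3-4] = -839.9882 N (compression)
  F[3-5] = -0.0000 N (compression)
  F[4-5] = -0.0000 N (compression)
  Rx@0 = +1384.4200 N
  Ry@0 = +2284.4696 N
  Ry@4 = +807.4104 N

2013.815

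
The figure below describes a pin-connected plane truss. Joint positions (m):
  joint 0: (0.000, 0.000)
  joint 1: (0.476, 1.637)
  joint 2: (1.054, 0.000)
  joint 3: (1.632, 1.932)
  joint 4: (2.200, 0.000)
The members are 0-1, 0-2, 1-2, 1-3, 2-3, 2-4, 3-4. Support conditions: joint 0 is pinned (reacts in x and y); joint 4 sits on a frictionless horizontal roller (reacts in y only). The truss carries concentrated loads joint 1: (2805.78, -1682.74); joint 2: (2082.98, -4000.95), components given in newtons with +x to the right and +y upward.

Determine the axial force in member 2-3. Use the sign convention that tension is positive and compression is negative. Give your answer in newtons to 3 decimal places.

5307.274

N=5 nodes, M=7 members, R=3 reactions → 2N=10, M+R=10
member 0 (0-1): L=1.7048, (cx,cy)=(0.2792,0.9602)
member 1 (0-2): L=1.0540, (cx,cy)=(1.0000,0.0000)
member 2 (1-2): L=1.7360, (cx,cy)=(0.3329,-0.9429)
member 3 (1-3): L=1.1930, (cx,cy)=(0.9689,0.2473)
member 4 (2-3): L=2.0166, (cx,cy)=(0.2866,0.9580)
member 5 (2-4): L=1.1460, (cx,cy)=(1.0000,0.0000)
member 6 (3-4): L=2.0138, (cx,cy)=(0.2821,-0.9594)
solve A·x = −loads:
  F[0-1] = -1369.4975 N (compression)
  F[0-2] = +5271.1395 N (tension)
  F[1-2] = -1149.2195 N (compression)
  F[1-3] = -2895.4482 N (compression)
  F[2-3] = +5307.2739 N (tension)
  F[2-4] = +1284.3673 N (tension)
  F[3-4] = -4553.5449 N (compression)
  Rx@0 = -4888.7600 N
  Ry@0 = +1315.0321 N
  Ry@4 = +4368.6579 N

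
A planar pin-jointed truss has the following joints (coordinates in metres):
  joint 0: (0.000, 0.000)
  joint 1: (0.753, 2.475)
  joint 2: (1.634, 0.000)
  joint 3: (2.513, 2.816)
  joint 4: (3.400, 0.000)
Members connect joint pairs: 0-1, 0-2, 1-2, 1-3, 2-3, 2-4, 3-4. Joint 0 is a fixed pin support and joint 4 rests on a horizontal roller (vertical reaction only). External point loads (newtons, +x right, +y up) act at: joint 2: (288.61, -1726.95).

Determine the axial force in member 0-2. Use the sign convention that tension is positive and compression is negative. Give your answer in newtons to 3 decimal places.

561.515

N=5 nodes, M=7 members, R=3 reactions → 2N=10, M+R=10
member 0 (0-1): L=2.5870, (cx,cy)=(0.2911,0.9567)
member 1 (0-2): L=1.6340, (cx,cy)=(1.0000,0.0000)
member 2 (1-2): L=2.6271, (cx,cy)=(0.3353,-0.9421)
member 3 (1-3): L=1.7927, (cx,cy)=(0.9817,0.1902)
member 4 (2-3): L=2.9500, (cx,cy)=(0.2980,0.9546)
member 5 (2-4): L=1.7660, (cx,cy)=(1.0000,0.0000)
member 6 (3-4): L=2.9524, (cx,cy)=(0.3004,-0.9538)
solve A·x = −loads:
  F[0-1] = -937.5941 N (compression)
  F[0-2] = +561.5149 N (tension)
  F[1-2] = +838.1984 N (tension)
  F[1-3] = -564.2951 N (compression)
  F[2-3] = +981.8888 N (tension)
  F[2-4] = +261.4230 N (tension)
  F[3-4] = -870.1506 N (compression)
  Rx@0 = -288.6100 N
  Ry@0 = +896.9981 N
  Ry@4 = +829.9519 N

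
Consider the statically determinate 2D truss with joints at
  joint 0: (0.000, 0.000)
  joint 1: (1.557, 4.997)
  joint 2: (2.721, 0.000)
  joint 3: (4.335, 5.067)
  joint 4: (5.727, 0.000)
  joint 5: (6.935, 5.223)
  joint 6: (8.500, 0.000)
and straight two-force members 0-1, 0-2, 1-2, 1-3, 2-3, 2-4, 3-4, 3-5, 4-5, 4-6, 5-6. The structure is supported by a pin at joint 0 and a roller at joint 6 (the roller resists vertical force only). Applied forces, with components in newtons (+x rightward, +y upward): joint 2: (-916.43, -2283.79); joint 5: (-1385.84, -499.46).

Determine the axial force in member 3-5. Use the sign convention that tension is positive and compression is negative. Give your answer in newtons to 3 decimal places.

N=7 nodes, M=11 members, R=3 reactions → 2N=14, M+R=14
member 0 (0-1): L=5.2340, (cx,cy)=(0.2975,0.9547)
member 1 (0-2): L=2.7210, (cx,cy)=(1.0000,0.0000)
member 2 (1-2): L=5.1308, (cx,cy)=(0.2269,-0.9739)
member 3 (1-3): L=2.7789, (cx,cy)=(0.9997,0.0252)
member 4 (2-3): L=5.3178, (cx,cy)=(0.3035,0.9528)
member 5 (2-4): L=3.0060, (cx,cy)=(1.0000,0.0000)
member 6 (3-4): L=5.2547, (cx,cy)=(0.2649,-0.9643)
member 7 (3-5): L=2.6047, (cx,cy)=(0.9982,0.0599)
member 8 (4-5): L=5.3609, (cx,cy)=(0.2253,0.9743)
member 9 (4-6): L=2.7730, (cx,cy)=(1.0000,0.0000)
member 10 (5-6): L=5.4524, (cx,cy)=(0.2870,-0.9579)
solve A·x = −loads:
  F[0-1] = -2614.5942 N (compression)
  F[0-2] = -1524.4786 N (compression)
  F[1-2] = +2528.0926 N (tension)
  F[1-3] = -1351.7588 N (compression)
  F[2-3] = -187.2161 N (compression)
  F[2-4] = +22.3112 N (tension)
  F[3-4] = +130.5354 N (tension)
  F[3-5] = -1445.3251 N (compression)
  F[4-5] = -129.1948 N (compression)
  F[4-6] = +86.0028 N (tension)
  F[5-6] = -299.6320 N (compression)
  Rx@0 = +2302.2700 N
  Ry@0 = +2496.2258 N
  Ry@6 = +287.0242 N

-1445.325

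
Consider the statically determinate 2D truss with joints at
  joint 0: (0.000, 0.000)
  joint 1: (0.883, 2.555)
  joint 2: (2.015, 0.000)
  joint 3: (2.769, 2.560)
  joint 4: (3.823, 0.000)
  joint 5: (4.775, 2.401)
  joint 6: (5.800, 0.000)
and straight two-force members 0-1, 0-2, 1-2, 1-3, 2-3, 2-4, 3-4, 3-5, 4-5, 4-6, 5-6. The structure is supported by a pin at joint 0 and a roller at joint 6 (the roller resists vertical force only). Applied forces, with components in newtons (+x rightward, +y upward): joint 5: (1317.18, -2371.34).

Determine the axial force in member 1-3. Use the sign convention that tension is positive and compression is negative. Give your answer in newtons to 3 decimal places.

99.407

N=7 nodes, M=11 members, R=3 reactions → 2N=14, M+R=14
member 0 (0-1): L=2.7033, (cx,cy)=(0.3266,0.9451)
member 1 (0-2): L=2.0150, (cx,cy)=(1.0000,0.0000)
member 2 (1-2): L=2.7945, (cx,cy)=(0.4051,-0.9143)
member 3 (1-3): L=1.8860, (cx,cy)=(1.0000,0.0027)
member 4 (2-3): L=2.6687, (cx,cy)=(0.2825,0.9593)
member 5 (2-4): L=1.8080, (cx,cy)=(1.0000,0.0000)
member 6 (3-4): L=2.7685, (cx,cy)=(0.3807,-0.9247)
member 7 (3-5): L=2.0123, (cx,cy)=(0.9969,-0.0790)
member 8 (4-5): L=2.5828, (cx,cy)=(0.3686,0.9296)
member 9 (4-6): L=1.9770, (cx,cy)=(1.0000,0.0000)
member 10 (5-6): L=2.6106, (cx,cy)=(0.3926,-0.9197)
solve A·x = −loads:
  F[0-1] = +133.5177 N (tension)
  F[0-2] = +1273.5677 N (tension)
  F[1-2] = -137.7369 N (compression)
  F[1-3] = +99.4065 N (tension)
  F[2-3] = +131.2791 N (tension)
  F[2-4] = +1180.6834 N (tension)
  F[3-4] = -153.1700 N (compression)
  F[3-5] = +195.4215 N (tension)
  F[4-5] = +152.3624 N (tension)
  F[4-6] = +1066.2109 N (tension)
  F[5-6] = -2715.5998 N (compression)
  Rx@0 = -1317.1800 N
  Ry@0 = -126.1941 N
  Ry@6 = +2497.5341 N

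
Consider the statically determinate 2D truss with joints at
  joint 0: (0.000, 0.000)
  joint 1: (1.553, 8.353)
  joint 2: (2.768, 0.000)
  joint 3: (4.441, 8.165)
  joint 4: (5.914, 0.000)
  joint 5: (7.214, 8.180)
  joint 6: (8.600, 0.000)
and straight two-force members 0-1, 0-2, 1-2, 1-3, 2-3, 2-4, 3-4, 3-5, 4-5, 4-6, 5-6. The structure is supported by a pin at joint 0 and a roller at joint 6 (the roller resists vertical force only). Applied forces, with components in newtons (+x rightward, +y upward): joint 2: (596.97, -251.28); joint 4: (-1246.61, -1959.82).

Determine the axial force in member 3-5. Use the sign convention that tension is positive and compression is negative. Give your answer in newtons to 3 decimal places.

-469.507

N=7 nodes, M=11 members, R=3 reactions → 2N=14, M+R=14
member 0 (0-1): L=8.4961, (cx,cy)=(0.1828,0.9832)
member 1 (0-2): L=2.7680, (cx,cy)=(1.0000,0.0000)
member 2 (1-2): L=8.4409, (cx,cy)=(0.1439,-0.9896)
member 3 (1-3): L=2.8941, (cx,cy)=(0.9979,-0.0650)
member 4 (2-3): L=8.3346, (cx,cy)=(0.2007,0.9796)
member 5 (2-4): L=3.1460, (cx,cy)=(1.0000,0.0000)
member 6 (3-4): L=8.2968, (cx,cy)=(0.1775,-0.9841)
member 7 (3-5): L=2.7730, (cx,cy)=(1.0000,0.0054)
member 8 (4-5): L=8.2827, (cx,cy)=(0.1570,0.9876)
member 9 (4-6): L=2.6860, (cx,cy)=(1.0000,0.0000)
member 10 (5-6): L=8.2966, (cx,cy)=(0.1671,-0.9859)
solve A·x = −loads:
  F[0-1] = -795.9142 N (compression)
  F[0-2] = -504.1557 N (compression)
  F[1-2] = +807.9601 N (tension)
  F[1-3] = -262.3377 N (compression)
  F[2-3] = -559.6569 N (compression)
  F[2-4] = -872.4872 N (compression)
  F[3-4] = +537.2195 N (tension)
  F[3-5] = -469.5067 N (compression)
  F[4-5] = +1449.0952 N (tension)
  F[4-6] = +242.0578 N (tension)
  F[5-6] = -1448.9569 N (compression)
  Rx@0 = +649.6400 N
  Ry@0 = +782.5048 N
  Ry@6 = +1428.5952 N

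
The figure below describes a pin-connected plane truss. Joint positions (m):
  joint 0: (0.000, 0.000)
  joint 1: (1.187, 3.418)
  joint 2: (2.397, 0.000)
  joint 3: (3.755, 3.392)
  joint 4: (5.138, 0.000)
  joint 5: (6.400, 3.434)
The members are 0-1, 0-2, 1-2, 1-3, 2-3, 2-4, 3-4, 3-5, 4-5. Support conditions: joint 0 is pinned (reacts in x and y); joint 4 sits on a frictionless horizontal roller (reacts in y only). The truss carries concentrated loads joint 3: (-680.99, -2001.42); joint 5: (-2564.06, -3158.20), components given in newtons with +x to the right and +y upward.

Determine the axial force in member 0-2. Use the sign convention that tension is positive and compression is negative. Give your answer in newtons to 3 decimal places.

N=6 nodes, M=9 members, R=3 reactions → 2N=12, M+R=12
member 0 (0-1): L=3.6182, (cx,cy)=(0.3281,0.9447)
member 1 (0-2): L=2.3970, (cx,cy)=(1.0000,0.0000)
member 2 (1-2): L=3.6259, (cx,cy)=(0.3337,-0.9427)
member 3 (1-3): L=2.5681, (cx,cy)=(0.9999,-0.0101)
member 4 (2-3): L=3.6537, (cx,cy)=(0.3717,0.9284)
member 5 (2-4): L=2.7410, (cx,cy)=(1.0000,0.0000)
member 6 (3-4): L=3.6631, (cx,cy)=(0.3775,-0.9260)
member 7 (3-5): L=2.6453, (cx,cy)=(0.9999,0.0159)
member 8 (4-5): L=3.6586, (cx,cy)=(0.3449,0.9386)
solve A·x = −loads:
  F[0-1] = -2039.1294 N (compression)
  F[0-2] = -2576.0939 N (compression)
  F[1-2] = +2057.9794 N (tension)
  F[1-3] = -1355.8029 N (compression)
  F[2-3] = -2089.7034 N (compression)
  F[2-4] = -1112.6286 N (compression)
  F[3-4] = -105.3552 N (compression)
  F[3-5] = -1411.8327 N (compression)
  F[4-5] = -3340.8354 N (compression)
  Rx@0 = +3245.0500 N
  Ry@0 = +1926.2778 N
  Ry@4 = +3233.3422 N

-2576.094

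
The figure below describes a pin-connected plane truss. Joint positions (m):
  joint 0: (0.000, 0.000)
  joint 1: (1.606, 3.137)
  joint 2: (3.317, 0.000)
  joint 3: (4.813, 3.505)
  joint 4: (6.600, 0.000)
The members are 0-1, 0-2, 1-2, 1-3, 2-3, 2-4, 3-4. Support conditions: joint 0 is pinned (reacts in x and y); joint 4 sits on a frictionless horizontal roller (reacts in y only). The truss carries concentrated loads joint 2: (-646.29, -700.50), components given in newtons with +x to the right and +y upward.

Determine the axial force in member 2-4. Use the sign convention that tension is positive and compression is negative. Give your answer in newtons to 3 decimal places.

N=5 nodes, M=7 members, R=3 reactions → 2N=10, M+R=10
member 0 (0-1): L=3.5242, (cx,cy)=(0.4557,0.8901)
member 1 (0-2): L=3.3170, (cx,cy)=(1.0000,0.0000)
member 2 (1-2): L=3.5733, (cx,cy)=(0.4788,-0.8779)
member 3 (1-3): L=3.2280, (cx,cy)=(0.9935,0.1140)
member 4 (2-3): L=3.8109, (cx,cy)=(0.3926,0.9197)
member 5 (2-4): L=3.2830, (cx,cy)=(1.0000,0.0000)
member 6 (3-4): L=3.9343, (cx,cy)=(0.4542,-0.8909)
solve A·x = −loads:
  F[0-1] = -391.4546 N (compression)
  F[0-2] = -467.9018 N (compression)
  F[1-2] = +351.5840 N (tension)
  F[1-3] = -349.0134 N (compression)
  F[2-3] = +426.0415 N (tension)
  F[2-4] = +179.4925 N (tension)
  F[3-4] = -395.1706 N (compression)
  Rx@0 = +646.2900 N
  Ry@0 = +348.4457 N
  Ry@4 = +352.0543 N

179.492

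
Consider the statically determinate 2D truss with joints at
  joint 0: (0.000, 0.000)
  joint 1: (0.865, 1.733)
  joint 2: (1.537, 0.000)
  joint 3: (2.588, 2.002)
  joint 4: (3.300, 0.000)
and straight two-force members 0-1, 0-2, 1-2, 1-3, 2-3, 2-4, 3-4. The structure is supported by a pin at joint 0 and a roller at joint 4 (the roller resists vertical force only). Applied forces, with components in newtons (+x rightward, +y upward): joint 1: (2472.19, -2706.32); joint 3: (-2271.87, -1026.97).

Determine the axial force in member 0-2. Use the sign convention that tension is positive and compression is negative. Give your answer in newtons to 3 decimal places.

1347.584

N=5 nodes, M=7 members, R=3 reactions → 2N=10, M+R=10
member 0 (0-1): L=1.9369, (cx,cy)=(0.4466,0.8947)
member 1 (0-2): L=1.5370, (cx,cy)=(1.0000,0.0000)
member 2 (1-2): L=1.8587, (cx,cy)=(0.3615,-0.9324)
member 3 (1-3): L=1.7439, (cx,cy)=(0.9880,0.1543)
member 4 (2-3): L=2.2611, (cx,cy)=(0.4648,0.8854)
member 5 (2-4): L=1.7630, (cx,cy)=(1.0000,0.0000)
member 6 (3-4): L=2.1248, (cx,cy)=(0.3351,-0.9422)
solve A·x = −loads:
  F[0-1] = -2568.9189 N (compression)
  F[0-2] = +1347.5836 N (tension)
  F[1-2] = -983.9119 N (compression)
  F[1-3] = -3303.2690 N (compression)
  F[2-3] = +1036.0859 N (tension)
  F[2-4] = +510.2728 N (tension)
  F[3-4] = -1522.8207 N (compression)
  Rx@0 = -200.3200 N
  Ry@0 = +2298.5062 N
  Ry@4 = +1434.7838 N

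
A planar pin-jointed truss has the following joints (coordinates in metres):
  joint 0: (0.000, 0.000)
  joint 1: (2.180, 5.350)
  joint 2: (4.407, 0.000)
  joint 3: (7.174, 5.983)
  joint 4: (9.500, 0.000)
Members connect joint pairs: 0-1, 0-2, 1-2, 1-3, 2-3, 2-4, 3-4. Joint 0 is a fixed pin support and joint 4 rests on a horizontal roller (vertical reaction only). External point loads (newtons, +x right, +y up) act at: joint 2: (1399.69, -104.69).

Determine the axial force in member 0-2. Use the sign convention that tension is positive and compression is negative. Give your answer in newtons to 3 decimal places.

1422.560

N=5 nodes, M=7 members, R=3 reactions → 2N=10, M+R=10
member 0 (0-1): L=5.7771, (cx,cy)=(0.3774,0.9261)
member 1 (0-2): L=4.4070, (cx,cy)=(1.0000,0.0000)
member 2 (1-2): L=5.7950, (cx,cy)=(0.3843,-0.9232)
member 3 (1-3): L=5.0340, (cx,cy)=(0.9921,0.1257)
member 4 (2-3): L=6.5919, (cx,cy)=(0.4198,0.9076)
member 5 (2-4): L=5.0930, (cx,cy)=(1.0000,0.0000)
member 6 (3-4): L=6.4192, (cx,cy)=(0.3623,-0.9320)
solve A·x = −loads:
  F[0-1] = -60.6054 N (compression)
  F[0-2] = +1422.5596 N (tension)
  F[1-2] = +54.7639 N (tension)
  F[1-3] = -44.2665 N (compression)
  F[2-3] = +59.6401 N (tension)
  F[2-4] = +18.8806 N (tension)
  F[3-4] = -52.1061 N (compression)
  Rx@0 = -1399.6900 N
  Ry@0 = +56.1249 N
  Ry@4 = +48.5651 N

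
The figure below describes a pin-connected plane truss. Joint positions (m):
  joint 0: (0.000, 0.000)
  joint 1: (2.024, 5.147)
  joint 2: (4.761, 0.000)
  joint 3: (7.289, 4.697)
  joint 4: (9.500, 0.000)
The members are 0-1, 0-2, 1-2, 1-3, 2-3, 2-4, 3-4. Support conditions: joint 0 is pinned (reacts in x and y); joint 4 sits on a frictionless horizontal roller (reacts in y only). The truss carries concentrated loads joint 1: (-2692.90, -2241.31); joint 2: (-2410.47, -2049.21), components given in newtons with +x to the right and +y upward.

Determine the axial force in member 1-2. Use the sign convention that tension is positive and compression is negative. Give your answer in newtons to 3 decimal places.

N=5 nodes, M=7 members, R=3 reactions → 2N=10, M+R=10
member 0 (0-1): L=5.5307, (cx,cy)=(0.3660,0.9306)
member 1 (0-2): L=4.7610, (cx,cy)=(1.0000,0.0000)
member 2 (1-2): L=5.8295, (cx,cy)=(0.4695,-0.8829)
member 3 (1-3): L=5.2842, (cx,cy)=(0.9964,-0.0852)
member 4 (2-3): L=5.3341, (cx,cy)=(0.4739,0.8806)
member 5 (2-4): L=4.7390, (cx,cy)=(1.0000,0.0000)
member 6 (3-4): L=5.1914, (cx,cy)=(0.4259,-0.9048)
solve A·x = −loads:
  F[0-1] = -4561.4342 N (compression)
  F[0-2] = -3434.0674 N (compression)
  F[1-2] = +2273.6334 N (tension)
  F[1-3] = -44.0575 N (compression)
  F[2-3] = +47.4220 N (tension)
  F[2-4] = +21.4227 N (tension)
  F[3-4] = -50.2999 N (compression)
  Rx@0 = +5103.3700 N
  Ry@0 = +4245.0101 N
  Ry@4 = +45.5099 N

2273.633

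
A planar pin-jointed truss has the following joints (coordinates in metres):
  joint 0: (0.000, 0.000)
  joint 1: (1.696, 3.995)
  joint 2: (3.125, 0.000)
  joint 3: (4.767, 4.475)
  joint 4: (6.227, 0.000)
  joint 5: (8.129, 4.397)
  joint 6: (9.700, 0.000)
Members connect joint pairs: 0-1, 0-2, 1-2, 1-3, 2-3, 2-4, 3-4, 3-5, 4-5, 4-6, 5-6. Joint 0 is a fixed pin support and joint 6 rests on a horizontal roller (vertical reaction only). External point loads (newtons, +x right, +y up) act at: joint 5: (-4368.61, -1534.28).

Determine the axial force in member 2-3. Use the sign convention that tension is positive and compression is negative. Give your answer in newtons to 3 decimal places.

-2099.184

N=7 nodes, M=11 members, R=3 reactions → 2N=14, M+R=14
member 0 (0-1): L=4.3401, (cx,cy)=(0.3908,0.9205)
member 1 (0-2): L=3.1250, (cx,cy)=(1.0000,0.0000)
member 2 (1-2): L=4.2429, (cx,cy)=(0.3368,-0.9416)
member 3 (1-3): L=3.1083, (cx,cy)=(0.9880,0.1544)
member 4 (2-3): L=4.7667, (cx,cy)=(0.3445,0.9388)
member 5 (2-4): L=3.1020, (cx,cy)=(1.0000,0.0000)
member 6 (3-4): L=4.7071, (cx,cy)=(0.3102,-0.9507)
member 7 (3-5): L=3.3629, (cx,cy)=(0.9997,-0.0232)
member 8 (4-5): L=4.7907, (cx,cy)=(0.3970,0.9178)
member 9 (4-6): L=3.4730, (cx,cy)=(1.0000,0.0000)
member 10 (5-6): L=4.6692, (cx,cy)=(0.3365,-0.9417)
solve A·x = −loads:
  F[0-1] = -2421.3031 N (compression)
  F[0-2] = -3422.4260 N (compression)
  F[1-2] = +2092.9877 N (tension)
  F[1-3] = -1671.1470 N (compression)
  F[2-3] = -2099.1840 N (compression)
  F[2-4] = -1994.4027 N (compression)
  F[3-4] = +2420.6600 N (tension)
  F[3-5] = -3125.8563 N (compression)
  F[4-5] = -2507.3532 N (compression)
  F[4-6] = -248.1360 N (compression)
  F[5-6] = +737.4936 N (tension)
  Rx@0 = +4368.6100 N
  Ry@0 = +2228.7765 N
  Ry@6 = -694.4965 N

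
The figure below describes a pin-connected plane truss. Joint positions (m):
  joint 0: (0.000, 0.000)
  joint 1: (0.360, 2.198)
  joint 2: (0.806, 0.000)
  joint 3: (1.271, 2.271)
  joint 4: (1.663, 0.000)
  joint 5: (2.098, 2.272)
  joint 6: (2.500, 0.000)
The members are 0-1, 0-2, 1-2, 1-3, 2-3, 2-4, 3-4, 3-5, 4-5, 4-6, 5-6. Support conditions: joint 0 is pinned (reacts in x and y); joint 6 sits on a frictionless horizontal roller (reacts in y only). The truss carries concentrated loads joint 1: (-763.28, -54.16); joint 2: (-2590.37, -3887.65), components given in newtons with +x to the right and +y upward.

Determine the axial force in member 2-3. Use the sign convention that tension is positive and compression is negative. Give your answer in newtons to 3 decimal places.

N=7 nodes, M=11 members, R=3 reactions → 2N=14, M+R=14
member 0 (0-1): L=2.2273, (cx,cy)=(0.1616,0.9869)
member 1 (0-2): L=0.8060, (cx,cy)=(1.0000,0.0000)
member 2 (1-2): L=2.2428, (cx,cy)=(0.1989,-0.9800)
member 3 (1-3): L=0.9139, (cx,cy)=(0.9968,0.0799)
member 4 (2-3): L=2.3181, (cx,cy)=(0.2006,0.9797)
member 5 (2-4): L=0.8570, (cx,cy)=(1.0000,0.0000)
member 6 (3-4): L=2.3046, (cx,cy)=(0.1701,-0.9854)
member 7 (3-5): L=0.8270, (cx,cy)=(1.0000,0.0012)
member 8 (4-5): L=2.3133, (cx,cy)=(0.1880,0.9822)
member 9 (4-6): L=0.8370, (cx,cy)=(1.0000,0.0000)
member 10 (5-6): L=2.3073, (cx,cy)=(0.1742,-0.9847)
solve A·x = −loads:
  F[0-1] = -3396.3667 N (compression)
  F[0-2] = -2804.6896 N (compression)
  F[1-2] = +3328.1579 N (tension)
  F[1-3] = -448.9497 N (compression)
  F[2-3] = +638.9488 N (tension)
  F[2-4] = +319.3461 N (tension)
  F[3-4] = -599.0948 N (compression)
  F[3-5] = -217.4427 N (compression)
  F[4-5] = +601.0878 N (tension)
  F[4-6] = +104.4106 N (tension)
  F[5-6] = -599.2675 N (compression)
  Rx@0 = +3353.6500 N
  Ry@0 = +3351.7084 N
  Ry@6 = +590.1016 N

638.949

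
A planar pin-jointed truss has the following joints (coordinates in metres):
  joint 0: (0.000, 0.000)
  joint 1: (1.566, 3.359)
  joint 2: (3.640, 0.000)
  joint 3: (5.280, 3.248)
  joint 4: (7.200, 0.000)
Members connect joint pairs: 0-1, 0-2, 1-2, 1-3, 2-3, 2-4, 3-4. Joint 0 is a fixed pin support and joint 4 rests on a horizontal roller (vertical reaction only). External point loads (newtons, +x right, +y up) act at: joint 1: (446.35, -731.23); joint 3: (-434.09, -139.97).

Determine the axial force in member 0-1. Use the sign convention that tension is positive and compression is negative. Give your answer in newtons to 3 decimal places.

N=5 nodes, M=7 members, R=3 reactions → 2N=10, M+R=10
member 0 (0-1): L=3.7061, (cx,cy)=(0.4225,0.9063)
member 1 (0-2): L=3.6400, (cx,cy)=(1.0000,0.0000)
member 2 (1-2): L=3.9477, (cx,cy)=(0.5254,-0.8509)
member 3 (1-3): L=3.7157, (cx,cy)=(0.9996,-0.0299)
member 4 (2-3): L=3.6386, (cx,cy)=(0.4507,0.8927)
member 5 (2-4): L=3.5600, (cx,cy)=(1.0000,0.0000)
member 6 (3-4): L=3.7730, (cx,cy)=(0.5089,-0.8608)
solve A·x = −loads:
  F[0-1] = -658.8034 N (compression)
  F[0-2] = +290.6345 N (tension)
  F[1-2] = -134.6658 N (compression)
  F[1-3] = -654.2673 N (compression)
  F[2-3] = +128.3619 N (tension)
  F[2-4] = +162.0290 N (tension)
  F[3-4] = -318.4080 N (compression)
  Rx@0 = -12.2600 N
  Ry@0 = +597.1010 N
  Ry@4 = +274.0990 N

-658.803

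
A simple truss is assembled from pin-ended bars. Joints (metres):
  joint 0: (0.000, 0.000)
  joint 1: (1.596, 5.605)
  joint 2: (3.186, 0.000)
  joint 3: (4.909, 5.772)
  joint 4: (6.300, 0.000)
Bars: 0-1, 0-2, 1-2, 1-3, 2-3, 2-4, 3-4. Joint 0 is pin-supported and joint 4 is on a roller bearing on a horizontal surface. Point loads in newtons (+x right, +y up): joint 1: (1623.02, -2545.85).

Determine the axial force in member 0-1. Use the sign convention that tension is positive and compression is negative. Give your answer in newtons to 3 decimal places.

N=5 nodes, M=7 members, R=3 reactions → 2N=10, M+R=10
member 0 (0-1): L=5.8278, (cx,cy)=(0.2739,0.9618)
member 1 (0-2): L=3.1860, (cx,cy)=(1.0000,0.0000)
member 2 (1-2): L=5.8262, (cx,cy)=(0.2729,-0.9620)
member 3 (1-3): L=3.3172, (cx,cy)=(0.9987,0.0503)
member 4 (2-3): L=6.0237, (cx,cy)=(0.2860,0.9582)
member 5 (2-4): L=3.1140, (cx,cy)=(1.0000,0.0000)
member 6 (3-4): L=5.9372, (cx,cy)=(0.2343,-0.9722)
solve A·x = −loads:
  F[0-1] = -475.0917 N (compression)
  F[0-2] = +1753.1285 N (tension)
  F[1-2] = -2231.2962 N (compression)
  F[1-3] = -1145.6447 N (compression)
  F[2-3] = +2240.1962 N (tension)
  F[2-4] = +503.4112 N (tension)
  F[3-4] = -2148.7240 N (compression)
  Rx@0 = -1623.0200 N
  Ry@0 = +456.9288 N
  Ry@4 = +2088.9212 N

-475.092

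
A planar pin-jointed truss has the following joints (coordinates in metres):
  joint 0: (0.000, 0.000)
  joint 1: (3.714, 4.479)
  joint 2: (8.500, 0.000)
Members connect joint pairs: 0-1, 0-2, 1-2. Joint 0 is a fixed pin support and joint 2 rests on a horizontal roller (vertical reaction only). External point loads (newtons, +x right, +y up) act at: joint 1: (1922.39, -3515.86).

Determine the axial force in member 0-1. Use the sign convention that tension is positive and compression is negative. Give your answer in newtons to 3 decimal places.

-1255.743

N=3 nodes, M=3 members, R=3 reactions → 2N=6, M+R=6
member 0 (0-1): L=5.8185, (cx,cy)=(0.6383,0.7698)
member 1 (0-2): L=8.5000, (cx,cy)=(1.0000,0.0000)
member 2 (1-2): L=6.5549, (cx,cy)=(0.7301,-0.6833)
solve A·x = −loads:
  F[0-1] = -1255.7434 N (compression)
  F[0-2] = +2723.9387 N (tension)
  F[1-2] = -3730.7259 N (compression)
  Rx@0 = -1922.3900 N
  Ry@0 = +966.6495 N
  Ry@2 = +2549.2105 N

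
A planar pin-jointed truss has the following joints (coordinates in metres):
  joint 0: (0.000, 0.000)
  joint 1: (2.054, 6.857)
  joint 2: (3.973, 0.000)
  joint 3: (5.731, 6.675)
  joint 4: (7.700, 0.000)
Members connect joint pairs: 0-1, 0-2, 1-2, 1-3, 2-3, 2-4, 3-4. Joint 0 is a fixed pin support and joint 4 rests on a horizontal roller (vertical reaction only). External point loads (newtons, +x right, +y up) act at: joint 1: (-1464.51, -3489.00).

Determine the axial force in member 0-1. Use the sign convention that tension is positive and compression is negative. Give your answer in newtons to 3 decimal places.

-4032.038

N=5 nodes, M=7 members, R=3 reactions → 2N=10, M+R=10
member 0 (0-1): L=7.1580, (cx,cy)=(0.2870,0.9579)
member 1 (0-2): L=3.9730, (cx,cy)=(1.0000,0.0000)
member 2 (1-2): L=7.1205, (cx,cy)=(0.2695,-0.9630)
member 3 (1-3): L=3.6815, (cx,cy)=(0.9988,-0.0494)
member 4 (2-3): L=6.9026, (cx,cy)=(0.2547,0.9670)
member 5 (2-4): L=3.7270, (cx,cy)=(1.0000,0.0000)
member 6 (3-4): L=6.9594, (cx,cy)=(0.2829,-0.9591)
solve A·x = −loads:
  F[0-1] = -4032.0384 N (compression)
  F[0-2] = -307.5144 N (compression)
  F[1-2] = +377.2422 N (tension)
  F[1-3] = +206.0978 N (tension)
  F[2-3] = -375.6721 N (compression)
  F[2-4] = -110.1674 N (compression)
  F[3-4] = +389.3824 N (tension)
  Rx@0 = +1464.5100 N
  Ry@0 = +3862.4726 N
  Ry@4 = -373.4726 N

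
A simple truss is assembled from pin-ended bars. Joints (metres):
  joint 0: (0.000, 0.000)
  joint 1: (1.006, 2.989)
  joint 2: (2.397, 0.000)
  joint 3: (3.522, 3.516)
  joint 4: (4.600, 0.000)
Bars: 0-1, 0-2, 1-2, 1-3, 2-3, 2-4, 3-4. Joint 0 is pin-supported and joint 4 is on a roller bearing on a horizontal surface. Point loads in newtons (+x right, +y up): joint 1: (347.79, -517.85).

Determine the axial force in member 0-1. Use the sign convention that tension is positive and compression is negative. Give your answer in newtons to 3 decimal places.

N=5 nodes, M=7 members, R=3 reactions → 2N=10, M+R=10
member 0 (0-1): L=3.1538, (cx,cy)=(0.3190,0.9478)
member 1 (0-2): L=2.3970, (cx,cy)=(1.0000,0.0000)
member 2 (1-2): L=3.2968, (cx,cy)=(0.4219,-0.9066)
member 3 (1-3): L=2.5706, (cx,cy)=(0.9788,0.2050)
member 4 (2-3): L=3.6916, (cx,cy)=(0.3047,0.9524)
member 5 (2-4): L=2.2030, (cx,cy)=(1.0000,0.0000)
member 6 (3-4): L=3.6775, (cx,cy)=(0.2931,-0.9561)
solve A·x = −loads:
  F[0-1] = -188.4555 N (compression)
  F[0-2] = +407.9045 N (tension)
  F[1-2] = -426.8097 N (compression)
  F[1-3] = -232.7681 N (compression)
  F[2-3] = +406.2849 N (tension)
  F[2-4] = +104.0103 N (tension)
  F[3-4] = -354.8261 N (compression)
  Rx@0 = -347.7900 N
  Ry@0 = +178.6106 N
  Ry@4 = +339.2394 N

-188.456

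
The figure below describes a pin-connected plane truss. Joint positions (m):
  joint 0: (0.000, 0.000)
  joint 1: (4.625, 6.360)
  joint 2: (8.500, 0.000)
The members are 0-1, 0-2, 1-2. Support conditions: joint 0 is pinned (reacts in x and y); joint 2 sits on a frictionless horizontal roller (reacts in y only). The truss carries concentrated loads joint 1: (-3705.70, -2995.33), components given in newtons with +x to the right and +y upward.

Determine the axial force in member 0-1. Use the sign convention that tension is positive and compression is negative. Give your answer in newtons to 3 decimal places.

N=3 nodes, M=3 members, R=3 reactions → 2N=6, M+R=6
member 0 (0-1): L=7.8639, (cx,cy)=(0.5881,0.8088)
member 1 (0-2): L=8.5000, (cx,cy)=(1.0000,0.0000)
member 2 (1-2): L=7.4475, (cx,cy)=(0.5203,-0.8540)
solve A·x = −loads:
  F[0-1] = -5116.7656 N (compression)
  F[0-2] = -696.3568 N (compression)
  F[1-2] = +1338.3524 N (tension)
  Rx@0 = +3705.7000 N
  Ry@0 = +4138.2536 N
  Ry@2 = -1142.9236 N

-5116.766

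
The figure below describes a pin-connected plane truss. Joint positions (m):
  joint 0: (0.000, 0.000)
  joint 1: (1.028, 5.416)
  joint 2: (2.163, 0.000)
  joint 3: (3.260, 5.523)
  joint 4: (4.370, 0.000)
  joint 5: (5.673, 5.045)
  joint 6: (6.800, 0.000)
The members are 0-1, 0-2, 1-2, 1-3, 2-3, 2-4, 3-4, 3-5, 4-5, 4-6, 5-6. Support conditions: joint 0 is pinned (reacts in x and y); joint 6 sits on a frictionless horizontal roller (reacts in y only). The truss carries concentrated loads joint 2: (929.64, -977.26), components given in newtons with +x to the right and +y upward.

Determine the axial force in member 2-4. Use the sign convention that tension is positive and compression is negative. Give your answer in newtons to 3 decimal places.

199.244

N=7 nodes, M=11 members, R=3 reactions → 2N=14, M+R=14
member 0 (0-1): L=5.5127, (cx,cy)=(0.1865,0.9825)
member 1 (0-2): L=2.1630, (cx,cy)=(1.0000,0.0000)
member 2 (1-2): L=5.5336, (cx,cy)=(0.2051,-0.9787)
member 3 (1-3): L=2.2346, (cx,cy)=(0.9989,0.0479)
member 4 (2-3): L=5.6309, (cx,cy)=(0.1948,0.9808)
member 5 (2-4): L=2.2070, (cx,cy)=(1.0000,0.0000)
member 6 (3-4): L=5.6334, (cx,cy)=(0.1970,-0.9804)
member 7 (3-5): L=2.4599, (cx,cy)=(0.9809,-0.1943)
member 8 (4-5): L=5.2106, (cx,cy)=(0.2501,0.9682)
member 9 (4-6): L=2.4300, (cx,cy)=(1.0000,0.0000)
member 10 (5-6): L=5.1693, (cx,cy)=(0.2180,-0.9759)
solve A·x = −loads:
  F[0-1] = -678.3032 N (compression)
  F[0-2] = +1056.1290 N (tension)
  F[1-2] = +667.9750 N (tension)
  F[1-3] = -263.7991 N (compression)
  F[2-3] = +329.8060 N (tension)
  F[2-4] = +199.2443 N (tension)
  F[3-4] = -288.2901 N (compression)
  F[3-5] = -145.2082 N (compression)
  F[4-5] = +291.9131 N (tension)
  F[4-6] = +69.4417 N (tension)
  F[5-6] = -318.5168 N (compression)
  Rx@0 = -929.6400 N
  Ry@0 = +666.4051 N
  Ry@6 = +310.8549 N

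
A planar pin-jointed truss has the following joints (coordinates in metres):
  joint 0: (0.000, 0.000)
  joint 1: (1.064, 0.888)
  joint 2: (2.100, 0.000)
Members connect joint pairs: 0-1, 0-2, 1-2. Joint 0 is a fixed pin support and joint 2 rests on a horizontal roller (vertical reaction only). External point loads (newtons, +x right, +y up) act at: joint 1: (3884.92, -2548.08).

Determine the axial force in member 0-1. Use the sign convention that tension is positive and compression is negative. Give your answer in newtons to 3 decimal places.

601.970

N=3 nodes, M=3 members, R=3 reactions → 2N=6, M+R=6
member 0 (0-1): L=1.3859, (cx,cy)=(0.7677,0.6408)
member 1 (0-2): L=2.1000, (cx,cy)=(1.0000,0.0000)
member 2 (1-2): L=1.3645, (cx,cy)=(0.7593,-0.6508)
solve A·x = −loads:
  F[0-1] = +601.9698 N (tension)
  F[0-2] = +3422.7589 N (tension)
  F[1-2] = -4508.0397 N (compression)
  Rx@0 = -3884.9200 N
  Ry@0 = -385.7134 N
  Ry@2 = +2933.7934 N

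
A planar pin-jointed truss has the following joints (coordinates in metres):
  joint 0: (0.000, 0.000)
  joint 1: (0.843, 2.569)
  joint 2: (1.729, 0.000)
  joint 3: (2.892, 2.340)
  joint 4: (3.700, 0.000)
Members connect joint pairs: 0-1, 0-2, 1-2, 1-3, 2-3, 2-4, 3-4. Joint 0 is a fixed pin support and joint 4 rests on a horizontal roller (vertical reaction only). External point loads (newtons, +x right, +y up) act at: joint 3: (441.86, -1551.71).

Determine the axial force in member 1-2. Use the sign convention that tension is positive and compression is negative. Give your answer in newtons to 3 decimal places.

N=5 nodes, M=7 members, R=3 reactions → 2N=10, M+R=10
member 0 (0-1): L=2.7038, (cx,cy)=(0.3118,0.9502)
member 1 (0-2): L=1.7290, (cx,cy)=(1.0000,0.0000)
member 2 (1-2): L=2.7175, (cx,cy)=(0.3260,-0.9454)
member 3 (1-3): L=2.0618, (cx,cy)=(0.9938,-0.1111)
member 4 (2-3): L=2.6131, (cx,cy)=(0.4451,0.8955)
member 5 (2-4): L=1.9710, (cx,cy)=(1.0000,0.0000)
member 6 (3-4): L=2.4756, (cx,cy)=(0.3264,-0.9452)
solve A·x = −loads:
  F[0-1] = -62.5303 N (compression)
  F[0-2] = +461.3561 N (tension)
  F[1-2] = +67.7643 N (tension)
  F[1-3] = -41.8486 N (compression)
  F[2-3] = -71.5374 N (compression)
  F[2-4] = +515.2888 N (tension)
  F[3-4] = -1578.7564 N (compression)
  Rx@0 = -441.8600 N
  Ry@0 = +59.4133 N
  Ry@4 = +1492.2967 N

67.764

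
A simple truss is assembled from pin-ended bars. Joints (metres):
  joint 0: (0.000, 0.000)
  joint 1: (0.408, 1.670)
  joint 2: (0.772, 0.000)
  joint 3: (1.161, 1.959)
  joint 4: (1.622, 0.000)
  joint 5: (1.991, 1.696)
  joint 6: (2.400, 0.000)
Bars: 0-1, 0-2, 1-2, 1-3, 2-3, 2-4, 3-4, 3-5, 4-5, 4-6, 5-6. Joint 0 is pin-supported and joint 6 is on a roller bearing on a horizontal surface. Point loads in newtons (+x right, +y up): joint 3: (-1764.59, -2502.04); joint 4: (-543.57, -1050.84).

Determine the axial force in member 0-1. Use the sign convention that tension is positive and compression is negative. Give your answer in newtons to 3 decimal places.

-3163.044

N=7 nodes, M=11 members, R=3 reactions → 2N=14, M+R=14
member 0 (0-1): L=1.7191, (cx,cy)=(0.2373,0.9714)
member 1 (0-2): L=0.7720, (cx,cy)=(1.0000,0.0000)
member 2 (1-2): L=1.7092, (cx,cy)=(0.2130,-0.9771)
member 3 (1-3): L=0.8066, (cx,cy)=(0.9336,0.3583)
member 4 (2-3): L=1.9972, (cx,cy)=(0.1948,0.9808)
member 5 (2-4): L=0.8500, (cx,cy)=(1.0000,0.0000)
member 6 (3-4): L=2.0125, (cx,cy)=(0.2291,-0.9734)
member 7 (3-5): L=0.8707, (cx,cy)=(0.9533,-0.3021)
member 8 (4-5): L=1.7357, (cx,cy)=(0.2126,0.9771)
member 9 (4-6): L=0.7780, (cx,cy)=(1.0000,0.0000)
member 10 (5-6): L=1.7446, (cx,cy)=(0.2344,-0.9721)
solve A·x = −loads:
  F[0-1] = -3163.0440 N (compression)
  F[0-2] = -1557.4713 N (compression)
  F[1-2] = +2629.9317 N (tension)
  F[1-3] = -1403.9932 N (compression)
  F[2-3] = -2619.7715 N (compression)
  F[2-4] = -487.1430 N (compression)
  F[3-4] = +653.3020 N (tension)
  F[3-5] = -216.1751 N (compression)
  F[4-5] = +424.6156 N (tension)
  F[4-6] = +115.8049 N (tension)
  F[5-6] = -493.9741 N (compression)
  Rx@0 = +2308.1600 N
  Ry@0 = +3072.6720 N
  Ry@6 = +480.2080 N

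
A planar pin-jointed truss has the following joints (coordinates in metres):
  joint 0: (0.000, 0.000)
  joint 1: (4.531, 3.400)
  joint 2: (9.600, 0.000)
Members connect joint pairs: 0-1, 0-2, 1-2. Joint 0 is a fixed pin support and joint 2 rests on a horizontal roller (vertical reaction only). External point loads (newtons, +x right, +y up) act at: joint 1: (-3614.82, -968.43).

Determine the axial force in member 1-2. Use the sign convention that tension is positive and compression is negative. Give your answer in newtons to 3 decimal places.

1477.752

N=3 nodes, M=3 members, R=3 reactions → 2N=6, M+R=6
member 0 (0-1): L=5.6648, (cx,cy)=(0.7999,0.6002)
member 1 (0-2): L=9.6000, (cx,cy)=(1.0000,0.0000)
member 2 (1-2): L=6.1037, (cx,cy)=(0.8305,-0.5570)
solve A·x = −loads:
  F[0-1] = -2985.0164 N (compression)
  F[0-2] = -1227.2496 N (compression)
  F[1-2] = +1477.7518 N (tension)
  Rx@0 = +3614.8200 N
  Ry@0 = +1791.6000 N
  Ry@2 = -823.1700 N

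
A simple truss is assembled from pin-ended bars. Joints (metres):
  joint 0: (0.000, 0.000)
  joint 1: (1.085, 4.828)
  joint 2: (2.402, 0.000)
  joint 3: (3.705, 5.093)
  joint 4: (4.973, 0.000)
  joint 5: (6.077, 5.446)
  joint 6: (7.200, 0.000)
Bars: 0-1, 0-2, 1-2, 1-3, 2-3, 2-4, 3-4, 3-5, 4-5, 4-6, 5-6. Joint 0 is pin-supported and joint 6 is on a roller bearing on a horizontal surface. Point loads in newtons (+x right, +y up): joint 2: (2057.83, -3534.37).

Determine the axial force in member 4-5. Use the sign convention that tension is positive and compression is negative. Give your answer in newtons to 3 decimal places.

N=7 nodes, M=11 members, R=3 reactions → 2N=14, M+R=14
member 0 (0-1): L=4.9484, (cx,cy)=(0.2193,0.9757)
member 1 (0-2): L=2.4020, (cx,cy)=(1.0000,0.0000)
member 2 (1-2): L=5.0044, (cx,cy)=(0.2632,-0.9647)
member 3 (1-3): L=2.6334, (cx,cy)=(0.9949,0.1006)
member 4 (2-3): L=5.2570, (cx,cy)=(0.2479,0.9688)
member 5 (2-4): L=2.5710, (cx,cy)=(1.0000,0.0000)
member 6 (3-4): L=5.2485, (cx,cy)=(0.2416,-0.9704)
member 7 (3-5): L=2.3981, (cx,cy)=(0.9891,0.1472)
member 8 (4-5): L=5.5568, (cx,cy)=(0.1987,0.9801)
member 9 (4-6): L=2.2270, (cx,cy)=(1.0000,0.0000)
member 10 (5-6): L=5.5606, (cx,cy)=(0.2020,-0.9794)
solve A·x = −loads:
  F[0-1] = -2414.0074 N (compression)
  F[0-2] = +2587.1304 N (tension)
  F[1-2] = +2321.7700 N (tension)
  F[1-3] = -1146.1343 N (compression)
  F[2-3] = +1336.1347 N (tension)
  F[2-4] = +809.1444 N (tension)
  F[3-4] = -1291.3457 N (compression)
  F[3-5] = -502.6382 N (compression)
  F[4-5] = +1278.5810 N (tension)
  F[4-6] = +243.1390 N (tension)
  F[5-6] = -1203.9125 N (compression)
  Rx@0 = -2057.8300 N
  Ry@0 = +2355.2649 N
  Ry@6 = +1179.1051 N

1278.581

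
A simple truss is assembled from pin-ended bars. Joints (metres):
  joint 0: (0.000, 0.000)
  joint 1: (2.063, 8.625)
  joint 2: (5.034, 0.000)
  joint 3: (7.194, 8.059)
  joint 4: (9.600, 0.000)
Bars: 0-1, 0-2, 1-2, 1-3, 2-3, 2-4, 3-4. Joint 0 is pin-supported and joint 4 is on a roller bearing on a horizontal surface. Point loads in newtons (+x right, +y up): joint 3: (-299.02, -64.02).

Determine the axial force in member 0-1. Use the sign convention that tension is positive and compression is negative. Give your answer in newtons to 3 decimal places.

-274.599

N=5 nodes, M=7 members, R=3 reactions → 2N=10, M+R=10
member 0 (0-1): L=8.8683, (cx,cy)=(0.2326,0.9726)
member 1 (0-2): L=5.0340, (cx,cy)=(1.0000,0.0000)
member 2 (1-2): L=9.1224, (cx,cy)=(0.3257,-0.9455)
member 3 (1-3): L=5.1621, (cx,cy)=(0.9940,-0.1096)
member 4 (2-3): L=8.3434, (cx,cy)=(0.2589,0.9659)
member 5 (2-4): L=4.5660, (cx,cy)=(1.0000,0.0000)
member 6 (3-4): L=8.4105, (cx,cy)=(0.2861,-0.9582)
solve A·x = −loads:
  F[0-1] = -274.5994 N (compression)
  F[0-2] = -235.1409 N (compression)
  F[1-2] = +301.3707 N (tension)
  F[1-3] = -163.0133 N (compression)
  F[2-3] = -294.9967 N (compression)
  F[2-4] = -60.6190 N (compression)
  F[3-4] = +211.9018 N (tension)
  Rx@0 = +299.0200 N
  Ry@0 = +267.0661 N
  Ry@4 = -203.0461 N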